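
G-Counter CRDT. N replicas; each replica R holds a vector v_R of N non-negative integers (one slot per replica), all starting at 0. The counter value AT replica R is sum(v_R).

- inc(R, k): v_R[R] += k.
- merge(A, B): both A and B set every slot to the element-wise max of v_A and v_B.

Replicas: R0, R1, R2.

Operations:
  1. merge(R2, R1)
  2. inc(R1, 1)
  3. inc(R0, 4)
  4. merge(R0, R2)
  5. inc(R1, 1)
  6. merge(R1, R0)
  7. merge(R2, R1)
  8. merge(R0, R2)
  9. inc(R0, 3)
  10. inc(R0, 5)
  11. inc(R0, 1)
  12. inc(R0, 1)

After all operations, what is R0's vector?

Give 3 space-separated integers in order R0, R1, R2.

Op 1: merge R2<->R1 -> R2=(0,0,0) R1=(0,0,0)
Op 2: inc R1 by 1 -> R1=(0,1,0) value=1
Op 3: inc R0 by 4 -> R0=(4,0,0) value=4
Op 4: merge R0<->R2 -> R0=(4,0,0) R2=(4,0,0)
Op 5: inc R1 by 1 -> R1=(0,2,0) value=2
Op 6: merge R1<->R0 -> R1=(4,2,0) R0=(4,2,0)
Op 7: merge R2<->R1 -> R2=(4,2,0) R1=(4,2,0)
Op 8: merge R0<->R2 -> R0=(4,2,0) R2=(4,2,0)
Op 9: inc R0 by 3 -> R0=(7,2,0) value=9
Op 10: inc R0 by 5 -> R0=(12,2,0) value=14
Op 11: inc R0 by 1 -> R0=(13,2,0) value=15
Op 12: inc R0 by 1 -> R0=(14,2,0) value=16

Answer: 14 2 0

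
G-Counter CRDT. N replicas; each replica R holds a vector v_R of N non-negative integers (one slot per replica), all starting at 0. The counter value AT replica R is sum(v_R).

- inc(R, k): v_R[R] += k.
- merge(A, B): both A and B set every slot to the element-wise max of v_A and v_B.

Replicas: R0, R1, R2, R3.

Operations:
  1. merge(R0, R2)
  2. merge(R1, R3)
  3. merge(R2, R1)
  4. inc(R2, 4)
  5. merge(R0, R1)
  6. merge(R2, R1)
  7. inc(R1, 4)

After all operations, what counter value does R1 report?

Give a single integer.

Op 1: merge R0<->R2 -> R0=(0,0,0,0) R2=(0,0,0,0)
Op 2: merge R1<->R3 -> R1=(0,0,0,0) R3=(0,0,0,0)
Op 3: merge R2<->R1 -> R2=(0,0,0,0) R1=(0,0,0,0)
Op 4: inc R2 by 4 -> R2=(0,0,4,0) value=4
Op 5: merge R0<->R1 -> R0=(0,0,0,0) R1=(0,0,0,0)
Op 6: merge R2<->R1 -> R2=(0,0,4,0) R1=(0,0,4,0)
Op 7: inc R1 by 4 -> R1=(0,4,4,0) value=8

Answer: 8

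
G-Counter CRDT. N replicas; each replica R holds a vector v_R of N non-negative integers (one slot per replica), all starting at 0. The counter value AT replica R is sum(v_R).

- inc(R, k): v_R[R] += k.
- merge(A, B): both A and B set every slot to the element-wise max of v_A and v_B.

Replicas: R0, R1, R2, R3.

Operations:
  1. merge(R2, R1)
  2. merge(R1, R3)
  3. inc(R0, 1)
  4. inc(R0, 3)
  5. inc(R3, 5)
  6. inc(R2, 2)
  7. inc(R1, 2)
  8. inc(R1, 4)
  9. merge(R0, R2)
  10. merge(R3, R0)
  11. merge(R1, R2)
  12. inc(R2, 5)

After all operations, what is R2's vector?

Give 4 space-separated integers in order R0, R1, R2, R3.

Op 1: merge R2<->R1 -> R2=(0,0,0,0) R1=(0,0,0,0)
Op 2: merge R1<->R3 -> R1=(0,0,0,0) R3=(0,0,0,0)
Op 3: inc R0 by 1 -> R0=(1,0,0,0) value=1
Op 4: inc R0 by 3 -> R0=(4,0,0,0) value=4
Op 5: inc R3 by 5 -> R3=(0,0,0,5) value=5
Op 6: inc R2 by 2 -> R2=(0,0,2,0) value=2
Op 7: inc R1 by 2 -> R1=(0,2,0,0) value=2
Op 8: inc R1 by 4 -> R1=(0,6,0,0) value=6
Op 9: merge R0<->R2 -> R0=(4,0,2,0) R2=(4,0,2,0)
Op 10: merge R3<->R0 -> R3=(4,0,2,5) R0=(4,0,2,5)
Op 11: merge R1<->R2 -> R1=(4,6,2,0) R2=(4,6,2,0)
Op 12: inc R2 by 5 -> R2=(4,6,7,0) value=17

Answer: 4 6 7 0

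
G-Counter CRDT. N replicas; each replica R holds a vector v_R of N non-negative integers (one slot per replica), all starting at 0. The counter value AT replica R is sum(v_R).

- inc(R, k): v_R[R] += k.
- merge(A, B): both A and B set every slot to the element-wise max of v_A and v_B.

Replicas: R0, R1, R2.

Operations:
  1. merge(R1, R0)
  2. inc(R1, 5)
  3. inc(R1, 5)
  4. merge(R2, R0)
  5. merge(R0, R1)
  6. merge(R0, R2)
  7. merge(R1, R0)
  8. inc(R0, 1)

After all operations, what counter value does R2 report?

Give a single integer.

Op 1: merge R1<->R0 -> R1=(0,0,0) R0=(0,0,0)
Op 2: inc R1 by 5 -> R1=(0,5,0) value=5
Op 3: inc R1 by 5 -> R1=(0,10,0) value=10
Op 4: merge R2<->R0 -> R2=(0,0,0) R0=(0,0,0)
Op 5: merge R0<->R1 -> R0=(0,10,0) R1=(0,10,0)
Op 6: merge R0<->R2 -> R0=(0,10,0) R2=(0,10,0)
Op 7: merge R1<->R0 -> R1=(0,10,0) R0=(0,10,0)
Op 8: inc R0 by 1 -> R0=(1,10,0) value=11

Answer: 10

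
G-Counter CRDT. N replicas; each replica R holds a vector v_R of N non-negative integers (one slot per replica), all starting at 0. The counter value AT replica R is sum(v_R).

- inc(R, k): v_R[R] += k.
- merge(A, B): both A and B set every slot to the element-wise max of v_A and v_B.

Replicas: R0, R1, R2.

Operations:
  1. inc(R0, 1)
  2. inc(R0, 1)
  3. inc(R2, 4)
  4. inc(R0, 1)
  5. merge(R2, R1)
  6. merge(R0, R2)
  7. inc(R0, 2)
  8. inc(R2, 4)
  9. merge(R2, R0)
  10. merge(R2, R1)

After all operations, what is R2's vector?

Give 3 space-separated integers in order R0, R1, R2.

Op 1: inc R0 by 1 -> R0=(1,0,0) value=1
Op 2: inc R0 by 1 -> R0=(2,0,0) value=2
Op 3: inc R2 by 4 -> R2=(0,0,4) value=4
Op 4: inc R0 by 1 -> R0=(3,0,0) value=3
Op 5: merge R2<->R1 -> R2=(0,0,4) R1=(0,0,4)
Op 6: merge R0<->R2 -> R0=(3,0,4) R2=(3,0,4)
Op 7: inc R0 by 2 -> R0=(5,0,4) value=9
Op 8: inc R2 by 4 -> R2=(3,0,8) value=11
Op 9: merge R2<->R0 -> R2=(5,0,8) R0=(5,0,8)
Op 10: merge R2<->R1 -> R2=(5,0,8) R1=(5,0,8)

Answer: 5 0 8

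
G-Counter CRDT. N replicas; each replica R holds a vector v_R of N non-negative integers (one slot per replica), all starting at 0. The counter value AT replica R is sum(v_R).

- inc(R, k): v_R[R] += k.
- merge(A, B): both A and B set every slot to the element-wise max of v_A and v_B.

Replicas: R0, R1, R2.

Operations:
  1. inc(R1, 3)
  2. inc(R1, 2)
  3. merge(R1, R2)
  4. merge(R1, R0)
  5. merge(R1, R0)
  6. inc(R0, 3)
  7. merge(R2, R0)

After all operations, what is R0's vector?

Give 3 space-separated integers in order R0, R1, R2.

Op 1: inc R1 by 3 -> R1=(0,3,0) value=3
Op 2: inc R1 by 2 -> R1=(0,5,0) value=5
Op 3: merge R1<->R2 -> R1=(0,5,0) R2=(0,5,0)
Op 4: merge R1<->R0 -> R1=(0,5,0) R0=(0,5,0)
Op 5: merge R1<->R0 -> R1=(0,5,0) R0=(0,5,0)
Op 6: inc R0 by 3 -> R0=(3,5,0) value=8
Op 7: merge R2<->R0 -> R2=(3,5,0) R0=(3,5,0)

Answer: 3 5 0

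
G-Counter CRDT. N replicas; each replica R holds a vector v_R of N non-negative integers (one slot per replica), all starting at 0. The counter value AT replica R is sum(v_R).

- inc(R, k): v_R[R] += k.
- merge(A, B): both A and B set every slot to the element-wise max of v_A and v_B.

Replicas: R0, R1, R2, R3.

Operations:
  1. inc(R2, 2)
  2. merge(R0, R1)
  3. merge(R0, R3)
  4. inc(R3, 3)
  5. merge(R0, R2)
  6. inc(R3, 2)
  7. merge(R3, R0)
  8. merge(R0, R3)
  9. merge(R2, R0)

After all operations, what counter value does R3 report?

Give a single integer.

Op 1: inc R2 by 2 -> R2=(0,0,2,0) value=2
Op 2: merge R0<->R1 -> R0=(0,0,0,0) R1=(0,0,0,0)
Op 3: merge R0<->R3 -> R0=(0,0,0,0) R3=(0,0,0,0)
Op 4: inc R3 by 3 -> R3=(0,0,0,3) value=3
Op 5: merge R0<->R2 -> R0=(0,0,2,0) R2=(0,0,2,0)
Op 6: inc R3 by 2 -> R3=(0,0,0,5) value=5
Op 7: merge R3<->R0 -> R3=(0,0,2,5) R0=(0,0,2,5)
Op 8: merge R0<->R3 -> R0=(0,0,2,5) R3=(0,0,2,5)
Op 9: merge R2<->R0 -> R2=(0,0,2,5) R0=(0,0,2,5)

Answer: 7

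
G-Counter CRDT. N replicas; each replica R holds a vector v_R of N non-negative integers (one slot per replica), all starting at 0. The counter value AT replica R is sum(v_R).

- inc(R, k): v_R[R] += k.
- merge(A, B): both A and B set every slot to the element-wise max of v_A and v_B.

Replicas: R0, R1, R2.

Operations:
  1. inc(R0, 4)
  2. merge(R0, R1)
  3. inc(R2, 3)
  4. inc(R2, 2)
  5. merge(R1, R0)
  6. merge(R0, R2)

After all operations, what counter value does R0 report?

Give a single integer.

Answer: 9

Derivation:
Op 1: inc R0 by 4 -> R0=(4,0,0) value=4
Op 2: merge R0<->R1 -> R0=(4,0,0) R1=(4,0,0)
Op 3: inc R2 by 3 -> R2=(0,0,3) value=3
Op 4: inc R2 by 2 -> R2=(0,0,5) value=5
Op 5: merge R1<->R0 -> R1=(4,0,0) R0=(4,0,0)
Op 6: merge R0<->R2 -> R0=(4,0,5) R2=(4,0,5)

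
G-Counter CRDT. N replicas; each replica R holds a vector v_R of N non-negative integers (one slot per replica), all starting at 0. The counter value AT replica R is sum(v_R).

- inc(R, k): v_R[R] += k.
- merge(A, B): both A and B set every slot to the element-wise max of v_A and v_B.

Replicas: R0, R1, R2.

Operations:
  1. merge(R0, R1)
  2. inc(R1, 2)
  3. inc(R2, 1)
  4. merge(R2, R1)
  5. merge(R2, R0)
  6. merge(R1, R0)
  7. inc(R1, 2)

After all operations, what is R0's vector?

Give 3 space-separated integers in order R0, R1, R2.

Answer: 0 2 1

Derivation:
Op 1: merge R0<->R1 -> R0=(0,0,0) R1=(0,0,0)
Op 2: inc R1 by 2 -> R1=(0,2,0) value=2
Op 3: inc R2 by 1 -> R2=(0,0,1) value=1
Op 4: merge R2<->R1 -> R2=(0,2,1) R1=(0,2,1)
Op 5: merge R2<->R0 -> R2=(0,2,1) R0=(0,2,1)
Op 6: merge R1<->R0 -> R1=(0,2,1) R0=(0,2,1)
Op 7: inc R1 by 2 -> R1=(0,4,1) value=5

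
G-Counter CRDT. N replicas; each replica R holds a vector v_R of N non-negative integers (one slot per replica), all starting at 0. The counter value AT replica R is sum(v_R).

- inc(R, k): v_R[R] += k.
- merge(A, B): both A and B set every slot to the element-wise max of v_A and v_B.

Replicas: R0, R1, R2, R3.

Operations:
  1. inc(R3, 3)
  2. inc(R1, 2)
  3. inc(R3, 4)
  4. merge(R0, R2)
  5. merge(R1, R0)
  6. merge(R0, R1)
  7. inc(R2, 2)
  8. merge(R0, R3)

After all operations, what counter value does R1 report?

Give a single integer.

Op 1: inc R3 by 3 -> R3=(0,0,0,3) value=3
Op 2: inc R1 by 2 -> R1=(0,2,0,0) value=2
Op 3: inc R3 by 4 -> R3=(0,0,0,7) value=7
Op 4: merge R0<->R2 -> R0=(0,0,0,0) R2=(0,0,0,0)
Op 5: merge R1<->R0 -> R1=(0,2,0,0) R0=(0,2,0,0)
Op 6: merge R0<->R1 -> R0=(0,2,0,0) R1=(0,2,0,0)
Op 7: inc R2 by 2 -> R2=(0,0,2,0) value=2
Op 8: merge R0<->R3 -> R0=(0,2,0,7) R3=(0,2,0,7)

Answer: 2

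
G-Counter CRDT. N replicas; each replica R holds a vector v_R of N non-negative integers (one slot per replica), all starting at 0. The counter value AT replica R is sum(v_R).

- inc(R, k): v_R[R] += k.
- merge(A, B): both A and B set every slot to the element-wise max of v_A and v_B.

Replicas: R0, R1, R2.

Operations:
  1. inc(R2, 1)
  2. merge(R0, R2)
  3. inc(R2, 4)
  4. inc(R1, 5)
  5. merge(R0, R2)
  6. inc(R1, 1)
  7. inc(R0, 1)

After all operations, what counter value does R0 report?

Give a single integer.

Op 1: inc R2 by 1 -> R2=(0,0,1) value=1
Op 2: merge R0<->R2 -> R0=(0,0,1) R2=(0,0,1)
Op 3: inc R2 by 4 -> R2=(0,0,5) value=5
Op 4: inc R1 by 5 -> R1=(0,5,0) value=5
Op 5: merge R0<->R2 -> R0=(0,0,5) R2=(0,0,5)
Op 6: inc R1 by 1 -> R1=(0,6,0) value=6
Op 7: inc R0 by 1 -> R0=(1,0,5) value=6

Answer: 6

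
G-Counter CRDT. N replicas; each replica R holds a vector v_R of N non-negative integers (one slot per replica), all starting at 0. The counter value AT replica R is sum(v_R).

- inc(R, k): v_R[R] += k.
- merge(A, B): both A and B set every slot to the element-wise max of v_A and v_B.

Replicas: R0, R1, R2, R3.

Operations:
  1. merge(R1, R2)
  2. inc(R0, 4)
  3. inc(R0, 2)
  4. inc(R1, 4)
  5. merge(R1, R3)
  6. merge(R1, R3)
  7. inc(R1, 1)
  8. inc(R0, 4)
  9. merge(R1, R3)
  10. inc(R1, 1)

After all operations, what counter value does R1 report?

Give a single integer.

Answer: 6

Derivation:
Op 1: merge R1<->R2 -> R1=(0,0,0,0) R2=(0,0,0,0)
Op 2: inc R0 by 4 -> R0=(4,0,0,0) value=4
Op 3: inc R0 by 2 -> R0=(6,0,0,0) value=6
Op 4: inc R1 by 4 -> R1=(0,4,0,0) value=4
Op 5: merge R1<->R3 -> R1=(0,4,0,0) R3=(0,4,0,0)
Op 6: merge R1<->R3 -> R1=(0,4,0,0) R3=(0,4,0,0)
Op 7: inc R1 by 1 -> R1=(0,5,0,0) value=5
Op 8: inc R0 by 4 -> R0=(10,0,0,0) value=10
Op 9: merge R1<->R3 -> R1=(0,5,0,0) R3=(0,5,0,0)
Op 10: inc R1 by 1 -> R1=(0,6,0,0) value=6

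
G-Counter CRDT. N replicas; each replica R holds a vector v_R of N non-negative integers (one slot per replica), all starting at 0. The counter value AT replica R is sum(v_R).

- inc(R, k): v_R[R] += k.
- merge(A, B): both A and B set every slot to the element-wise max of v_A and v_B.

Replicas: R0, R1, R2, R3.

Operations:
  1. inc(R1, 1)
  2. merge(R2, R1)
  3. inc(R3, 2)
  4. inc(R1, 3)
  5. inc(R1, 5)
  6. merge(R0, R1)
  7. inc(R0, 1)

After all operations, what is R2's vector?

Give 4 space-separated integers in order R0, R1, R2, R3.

Op 1: inc R1 by 1 -> R1=(0,1,0,0) value=1
Op 2: merge R2<->R1 -> R2=(0,1,0,0) R1=(0,1,0,0)
Op 3: inc R3 by 2 -> R3=(0,0,0,2) value=2
Op 4: inc R1 by 3 -> R1=(0,4,0,0) value=4
Op 5: inc R1 by 5 -> R1=(0,9,0,0) value=9
Op 6: merge R0<->R1 -> R0=(0,9,0,0) R1=(0,9,0,0)
Op 7: inc R0 by 1 -> R0=(1,9,0,0) value=10

Answer: 0 1 0 0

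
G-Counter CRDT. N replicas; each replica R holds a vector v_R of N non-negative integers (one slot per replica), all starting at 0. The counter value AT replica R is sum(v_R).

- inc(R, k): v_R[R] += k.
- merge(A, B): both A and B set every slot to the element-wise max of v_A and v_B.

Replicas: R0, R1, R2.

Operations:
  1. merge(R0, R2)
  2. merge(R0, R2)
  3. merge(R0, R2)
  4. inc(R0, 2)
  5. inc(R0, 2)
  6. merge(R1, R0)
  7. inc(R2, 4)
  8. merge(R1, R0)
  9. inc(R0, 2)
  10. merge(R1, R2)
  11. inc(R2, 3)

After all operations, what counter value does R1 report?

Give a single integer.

Answer: 8

Derivation:
Op 1: merge R0<->R2 -> R0=(0,0,0) R2=(0,0,0)
Op 2: merge R0<->R2 -> R0=(0,0,0) R2=(0,0,0)
Op 3: merge R0<->R2 -> R0=(0,0,0) R2=(0,0,0)
Op 4: inc R0 by 2 -> R0=(2,0,0) value=2
Op 5: inc R0 by 2 -> R0=(4,0,0) value=4
Op 6: merge R1<->R0 -> R1=(4,0,0) R0=(4,0,0)
Op 7: inc R2 by 4 -> R2=(0,0,4) value=4
Op 8: merge R1<->R0 -> R1=(4,0,0) R0=(4,0,0)
Op 9: inc R0 by 2 -> R0=(6,0,0) value=6
Op 10: merge R1<->R2 -> R1=(4,0,4) R2=(4,0,4)
Op 11: inc R2 by 3 -> R2=(4,0,7) value=11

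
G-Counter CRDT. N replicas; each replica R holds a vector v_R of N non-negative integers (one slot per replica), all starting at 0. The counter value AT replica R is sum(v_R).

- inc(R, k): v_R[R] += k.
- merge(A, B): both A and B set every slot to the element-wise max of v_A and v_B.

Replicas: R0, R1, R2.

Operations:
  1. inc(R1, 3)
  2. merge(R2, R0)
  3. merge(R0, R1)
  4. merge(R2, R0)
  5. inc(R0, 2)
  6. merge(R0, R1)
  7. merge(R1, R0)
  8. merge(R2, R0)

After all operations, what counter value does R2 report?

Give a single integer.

Op 1: inc R1 by 3 -> R1=(0,3,0) value=3
Op 2: merge R2<->R0 -> R2=(0,0,0) R0=(0,0,0)
Op 3: merge R0<->R1 -> R0=(0,3,0) R1=(0,3,0)
Op 4: merge R2<->R0 -> R2=(0,3,0) R0=(0,3,0)
Op 5: inc R0 by 2 -> R0=(2,3,0) value=5
Op 6: merge R0<->R1 -> R0=(2,3,0) R1=(2,3,0)
Op 7: merge R1<->R0 -> R1=(2,3,0) R0=(2,3,0)
Op 8: merge R2<->R0 -> R2=(2,3,0) R0=(2,3,0)

Answer: 5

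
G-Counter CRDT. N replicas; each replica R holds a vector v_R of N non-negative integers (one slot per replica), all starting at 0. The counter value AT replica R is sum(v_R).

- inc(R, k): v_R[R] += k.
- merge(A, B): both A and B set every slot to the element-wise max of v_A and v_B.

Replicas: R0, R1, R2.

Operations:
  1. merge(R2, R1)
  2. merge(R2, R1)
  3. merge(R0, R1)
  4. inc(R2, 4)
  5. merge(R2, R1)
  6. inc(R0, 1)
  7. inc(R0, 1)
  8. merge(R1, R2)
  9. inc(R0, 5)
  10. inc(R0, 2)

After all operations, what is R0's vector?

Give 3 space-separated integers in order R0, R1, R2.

Op 1: merge R2<->R1 -> R2=(0,0,0) R1=(0,0,0)
Op 2: merge R2<->R1 -> R2=(0,0,0) R1=(0,0,0)
Op 3: merge R0<->R1 -> R0=(0,0,0) R1=(0,0,0)
Op 4: inc R2 by 4 -> R2=(0,0,4) value=4
Op 5: merge R2<->R1 -> R2=(0,0,4) R1=(0,0,4)
Op 6: inc R0 by 1 -> R0=(1,0,0) value=1
Op 7: inc R0 by 1 -> R0=(2,0,0) value=2
Op 8: merge R1<->R2 -> R1=(0,0,4) R2=(0,0,4)
Op 9: inc R0 by 5 -> R0=(7,0,0) value=7
Op 10: inc R0 by 2 -> R0=(9,0,0) value=9

Answer: 9 0 0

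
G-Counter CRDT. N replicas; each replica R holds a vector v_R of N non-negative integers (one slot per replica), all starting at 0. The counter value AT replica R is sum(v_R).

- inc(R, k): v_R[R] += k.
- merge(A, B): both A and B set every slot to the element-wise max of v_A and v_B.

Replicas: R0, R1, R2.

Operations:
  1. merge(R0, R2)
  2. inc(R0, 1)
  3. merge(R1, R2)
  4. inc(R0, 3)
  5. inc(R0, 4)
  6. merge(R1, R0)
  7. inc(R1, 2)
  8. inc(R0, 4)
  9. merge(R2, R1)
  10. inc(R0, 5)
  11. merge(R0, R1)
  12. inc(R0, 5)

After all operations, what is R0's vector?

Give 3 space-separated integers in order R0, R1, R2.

Answer: 22 2 0

Derivation:
Op 1: merge R0<->R2 -> R0=(0,0,0) R2=(0,0,0)
Op 2: inc R0 by 1 -> R0=(1,0,0) value=1
Op 3: merge R1<->R2 -> R1=(0,0,0) R2=(0,0,0)
Op 4: inc R0 by 3 -> R0=(4,0,0) value=4
Op 5: inc R0 by 4 -> R0=(8,0,0) value=8
Op 6: merge R1<->R0 -> R1=(8,0,0) R0=(8,0,0)
Op 7: inc R1 by 2 -> R1=(8,2,0) value=10
Op 8: inc R0 by 4 -> R0=(12,0,0) value=12
Op 9: merge R2<->R1 -> R2=(8,2,0) R1=(8,2,0)
Op 10: inc R0 by 5 -> R0=(17,0,0) value=17
Op 11: merge R0<->R1 -> R0=(17,2,0) R1=(17,2,0)
Op 12: inc R0 by 5 -> R0=(22,2,0) value=24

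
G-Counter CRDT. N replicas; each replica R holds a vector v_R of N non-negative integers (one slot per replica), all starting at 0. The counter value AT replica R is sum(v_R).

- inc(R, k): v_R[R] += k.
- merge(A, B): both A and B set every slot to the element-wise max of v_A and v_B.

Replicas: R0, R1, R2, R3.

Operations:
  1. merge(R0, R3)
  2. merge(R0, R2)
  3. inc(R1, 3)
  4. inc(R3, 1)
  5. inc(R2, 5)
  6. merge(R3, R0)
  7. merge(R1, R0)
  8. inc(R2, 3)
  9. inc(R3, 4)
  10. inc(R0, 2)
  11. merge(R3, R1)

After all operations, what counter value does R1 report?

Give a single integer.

Op 1: merge R0<->R3 -> R0=(0,0,0,0) R3=(0,0,0,0)
Op 2: merge R0<->R2 -> R0=(0,0,0,0) R2=(0,0,0,0)
Op 3: inc R1 by 3 -> R1=(0,3,0,0) value=3
Op 4: inc R3 by 1 -> R3=(0,0,0,1) value=1
Op 5: inc R2 by 5 -> R2=(0,0,5,0) value=5
Op 6: merge R3<->R0 -> R3=(0,0,0,1) R0=(0,0,0,1)
Op 7: merge R1<->R0 -> R1=(0,3,0,1) R0=(0,3,0,1)
Op 8: inc R2 by 3 -> R2=(0,0,8,0) value=8
Op 9: inc R3 by 4 -> R3=(0,0,0,5) value=5
Op 10: inc R0 by 2 -> R0=(2,3,0,1) value=6
Op 11: merge R3<->R1 -> R3=(0,3,0,5) R1=(0,3,0,5)

Answer: 8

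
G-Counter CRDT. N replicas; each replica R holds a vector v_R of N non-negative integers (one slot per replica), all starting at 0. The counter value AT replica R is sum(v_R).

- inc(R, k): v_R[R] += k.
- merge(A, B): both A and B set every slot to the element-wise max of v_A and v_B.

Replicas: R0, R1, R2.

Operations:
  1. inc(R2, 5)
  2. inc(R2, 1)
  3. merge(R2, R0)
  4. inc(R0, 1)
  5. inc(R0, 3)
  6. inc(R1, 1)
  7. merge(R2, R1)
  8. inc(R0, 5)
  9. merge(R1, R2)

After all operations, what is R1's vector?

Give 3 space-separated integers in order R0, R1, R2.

Op 1: inc R2 by 5 -> R2=(0,0,5) value=5
Op 2: inc R2 by 1 -> R2=(0,0,6) value=6
Op 3: merge R2<->R0 -> R2=(0,0,6) R0=(0,0,6)
Op 4: inc R0 by 1 -> R0=(1,0,6) value=7
Op 5: inc R0 by 3 -> R0=(4,0,6) value=10
Op 6: inc R1 by 1 -> R1=(0,1,0) value=1
Op 7: merge R2<->R1 -> R2=(0,1,6) R1=(0,1,6)
Op 8: inc R0 by 5 -> R0=(9,0,6) value=15
Op 9: merge R1<->R2 -> R1=(0,1,6) R2=(0,1,6)

Answer: 0 1 6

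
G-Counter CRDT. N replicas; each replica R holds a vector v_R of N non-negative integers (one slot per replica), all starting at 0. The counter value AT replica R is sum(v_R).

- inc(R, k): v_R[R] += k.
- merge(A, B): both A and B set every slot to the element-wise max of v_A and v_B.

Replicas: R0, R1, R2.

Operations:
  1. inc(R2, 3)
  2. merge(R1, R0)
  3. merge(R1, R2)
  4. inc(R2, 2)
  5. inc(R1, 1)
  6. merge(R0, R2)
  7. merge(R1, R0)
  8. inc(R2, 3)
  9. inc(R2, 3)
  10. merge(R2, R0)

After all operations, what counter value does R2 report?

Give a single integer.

Answer: 12

Derivation:
Op 1: inc R2 by 3 -> R2=(0,0,3) value=3
Op 2: merge R1<->R0 -> R1=(0,0,0) R0=(0,0,0)
Op 3: merge R1<->R2 -> R1=(0,0,3) R2=(0,0,3)
Op 4: inc R2 by 2 -> R2=(0,0,5) value=5
Op 5: inc R1 by 1 -> R1=(0,1,3) value=4
Op 6: merge R0<->R2 -> R0=(0,0,5) R2=(0,0,5)
Op 7: merge R1<->R0 -> R1=(0,1,5) R0=(0,1,5)
Op 8: inc R2 by 3 -> R2=(0,0,8) value=8
Op 9: inc R2 by 3 -> R2=(0,0,11) value=11
Op 10: merge R2<->R0 -> R2=(0,1,11) R0=(0,1,11)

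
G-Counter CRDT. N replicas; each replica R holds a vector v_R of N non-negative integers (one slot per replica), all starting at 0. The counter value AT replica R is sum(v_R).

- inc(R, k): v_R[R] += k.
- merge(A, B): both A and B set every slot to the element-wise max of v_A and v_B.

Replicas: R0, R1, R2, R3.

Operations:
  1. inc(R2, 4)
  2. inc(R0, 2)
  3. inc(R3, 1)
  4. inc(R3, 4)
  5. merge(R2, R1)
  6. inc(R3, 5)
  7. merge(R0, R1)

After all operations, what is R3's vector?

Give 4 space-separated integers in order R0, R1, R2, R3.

Answer: 0 0 0 10

Derivation:
Op 1: inc R2 by 4 -> R2=(0,0,4,0) value=4
Op 2: inc R0 by 2 -> R0=(2,0,0,0) value=2
Op 3: inc R3 by 1 -> R3=(0,0,0,1) value=1
Op 4: inc R3 by 4 -> R3=(0,0,0,5) value=5
Op 5: merge R2<->R1 -> R2=(0,0,4,0) R1=(0,0,4,0)
Op 6: inc R3 by 5 -> R3=(0,0,0,10) value=10
Op 7: merge R0<->R1 -> R0=(2,0,4,0) R1=(2,0,4,0)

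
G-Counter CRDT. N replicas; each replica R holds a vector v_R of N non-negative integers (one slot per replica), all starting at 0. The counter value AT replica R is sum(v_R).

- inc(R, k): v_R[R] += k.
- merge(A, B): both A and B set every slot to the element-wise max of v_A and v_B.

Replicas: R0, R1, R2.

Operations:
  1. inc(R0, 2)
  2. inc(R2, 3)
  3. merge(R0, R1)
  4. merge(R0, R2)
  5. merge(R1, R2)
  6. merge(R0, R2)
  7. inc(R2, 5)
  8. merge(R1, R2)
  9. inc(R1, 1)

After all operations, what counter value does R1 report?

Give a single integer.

Answer: 11

Derivation:
Op 1: inc R0 by 2 -> R0=(2,0,0) value=2
Op 2: inc R2 by 3 -> R2=(0,0,3) value=3
Op 3: merge R0<->R1 -> R0=(2,0,0) R1=(2,0,0)
Op 4: merge R0<->R2 -> R0=(2,0,3) R2=(2,0,3)
Op 5: merge R1<->R2 -> R1=(2,0,3) R2=(2,0,3)
Op 6: merge R0<->R2 -> R0=(2,0,3) R2=(2,0,3)
Op 7: inc R2 by 5 -> R2=(2,0,8) value=10
Op 8: merge R1<->R2 -> R1=(2,0,8) R2=(2,0,8)
Op 9: inc R1 by 1 -> R1=(2,1,8) value=11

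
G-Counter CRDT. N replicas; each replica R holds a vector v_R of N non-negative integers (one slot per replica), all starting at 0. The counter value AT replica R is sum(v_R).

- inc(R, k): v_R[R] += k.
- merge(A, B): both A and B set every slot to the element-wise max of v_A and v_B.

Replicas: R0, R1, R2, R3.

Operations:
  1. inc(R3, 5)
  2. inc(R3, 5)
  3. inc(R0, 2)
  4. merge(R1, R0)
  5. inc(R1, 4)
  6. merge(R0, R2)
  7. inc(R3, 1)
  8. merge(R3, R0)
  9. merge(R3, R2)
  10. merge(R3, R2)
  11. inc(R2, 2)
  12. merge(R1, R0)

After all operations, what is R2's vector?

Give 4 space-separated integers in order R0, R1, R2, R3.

Answer: 2 0 2 11

Derivation:
Op 1: inc R3 by 5 -> R3=(0,0,0,5) value=5
Op 2: inc R3 by 5 -> R3=(0,0,0,10) value=10
Op 3: inc R0 by 2 -> R0=(2,0,0,0) value=2
Op 4: merge R1<->R0 -> R1=(2,0,0,0) R0=(2,0,0,0)
Op 5: inc R1 by 4 -> R1=(2,4,0,0) value=6
Op 6: merge R0<->R2 -> R0=(2,0,0,0) R2=(2,0,0,0)
Op 7: inc R3 by 1 -> R3=(0,0,0,11) value=11
Op 8: merge R3<->R0 -> R3=(2,0,0,11) R0=(2,0,0,11)
Op 9: merge R3<->R2 -> R3=(2,0,0,11) R2=(2,0,0,11)
Op 10: merge R3<->R2 -> R3=(2,0,0,11) R2=(2,0,0,11)
Op 11: inc R2 by 2 -> R2=(2,0,2,11) value=15
Op 12: merge R1<->R0 -> R1=(2,4,0,11) R0=(2,4,0,11)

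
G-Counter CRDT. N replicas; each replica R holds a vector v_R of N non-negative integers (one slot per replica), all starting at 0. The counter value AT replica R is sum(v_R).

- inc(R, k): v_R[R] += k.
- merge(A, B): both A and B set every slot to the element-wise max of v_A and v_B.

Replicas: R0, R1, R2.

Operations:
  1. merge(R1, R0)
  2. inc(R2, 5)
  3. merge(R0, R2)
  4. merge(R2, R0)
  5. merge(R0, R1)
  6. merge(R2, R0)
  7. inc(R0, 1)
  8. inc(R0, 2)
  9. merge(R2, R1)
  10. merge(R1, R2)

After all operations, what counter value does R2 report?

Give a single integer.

Answer: 5

Derivation:
Op 1: merge R1<->R0 -> R1=(0,0,0) R0=(0,0,0)
Op 2: inc R2 by 5 -> R2=(0,0,5) value=5
Op 3: merge R0<->R2 -> R0=(0,0,5) R2=(0,0,5)
Op 4: merge R2<->R0 -> R2=(0,0,5) R0=(0,0,5)
Op 5: merge R0<->R1 -> R0=(0,0,5) R1=(0,0,5)
Op 6: merge R2<->R0 -> R2=(0,0,5) R0=(0,0,5)
Op 7: inc R0 by 1 -> R0=(1,0,5) value=6
Op 8: inc R0 by 2 -> R0=(3,0,5) value=8
Op 9: merge R2<->R1 -> R2=(0,0,5) R1=(0,0,5)
Op 10: merge R1<->R2 -> R1=(0,0,5) R2=(0,0,5)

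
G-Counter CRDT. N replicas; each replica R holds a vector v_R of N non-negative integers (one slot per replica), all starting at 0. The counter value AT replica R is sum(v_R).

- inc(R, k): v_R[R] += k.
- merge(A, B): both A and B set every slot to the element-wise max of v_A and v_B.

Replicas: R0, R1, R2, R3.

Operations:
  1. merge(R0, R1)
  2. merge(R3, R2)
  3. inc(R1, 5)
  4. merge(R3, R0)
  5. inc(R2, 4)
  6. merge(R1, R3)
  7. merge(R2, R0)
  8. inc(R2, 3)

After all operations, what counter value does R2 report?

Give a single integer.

Answer: 7

Derivation:
Op 1: merge R0<->R1 -> R0=(0,0,0,0) R1=(0,0,0,0)
Op 2: merge R3<->R2 -> R3=(0,0,0,0) R2=(0,0,0,0)
Op 3: inc R1 by 5 -> R1=(0,5,0,0) value=5
Op 4: merge R3<->R0 -> R3=(0,0,0,0) R0=(0,0,0,0)
Op 5: inc R2 by 4 -> R2=(0,0,4,0) value=4
Op 6: merge R1<->R3 -> R1=(0,5,0,0) R3=(0,5,0,0)
Op 7: merge R2<->R0 -> R2=(0,0,4,0) R0=(0,0,4,0)
Op 8: inc R2 by 3 -> R2=(0,0,7,0) value=7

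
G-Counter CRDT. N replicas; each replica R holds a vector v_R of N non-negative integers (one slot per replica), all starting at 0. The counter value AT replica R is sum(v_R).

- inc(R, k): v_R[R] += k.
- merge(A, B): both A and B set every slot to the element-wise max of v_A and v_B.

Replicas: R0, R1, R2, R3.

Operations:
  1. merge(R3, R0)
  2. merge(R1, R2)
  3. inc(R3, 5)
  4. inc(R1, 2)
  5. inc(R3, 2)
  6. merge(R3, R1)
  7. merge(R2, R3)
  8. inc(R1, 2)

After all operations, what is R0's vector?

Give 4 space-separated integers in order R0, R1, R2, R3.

Answer: 0 0 0 0

Derivation:
Op 1: merge R3<->R0 -> R3=(0,0,0,0) R0=(0,0,0,0)
Op 2: merge R1<->R2 -> R1=(0,0,0,0) R2=(0,0,0,0)
Op 3: inc R3 by 5 -> R3=(0,0,0,5) value=5
Op 4: inc R1 by 2 -> R1=(0,2,0,0) value=2
Op 5: inc R3 by 2 -> R3=(0,0,0,7) value=7
Op 6: merge R3<->R1 -> R3=(0,2,0,7) R1=(0,2,0,7)
Op 7: merge R2<->R3 -> R2=(0,2,0,7) R3=(0,2,0,7)
Op 8: inc R1 by 2 -> R1=(0,4,0,7) value=11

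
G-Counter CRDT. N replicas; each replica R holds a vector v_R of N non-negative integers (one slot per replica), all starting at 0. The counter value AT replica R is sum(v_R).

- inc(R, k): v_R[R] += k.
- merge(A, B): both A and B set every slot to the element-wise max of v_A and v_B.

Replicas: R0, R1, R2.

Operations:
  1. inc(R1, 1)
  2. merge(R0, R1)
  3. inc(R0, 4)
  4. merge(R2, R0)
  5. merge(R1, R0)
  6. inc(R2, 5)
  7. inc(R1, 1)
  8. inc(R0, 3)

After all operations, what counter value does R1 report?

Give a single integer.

Answer: 6

Derivation:
Op 1: inc R1 by 1 -> R1=(0,1,0) value=1
Op 2: merge R0<->R1 -> R0=(0,1,0) R1=(0,1,0)
Op 3: inc R0 by 4 -> R0=(4,1,0) value=5
Op 4: merge R2<->R0 -> R2=(4,1,0) R0=(4,1,0)
Op 5: merge R1<->R0 -> R1=(4,1,0) R0=(4,1,0)
Op 6: inc R2 by 5 -> R2=(4,1,5) value=10
Op 7: inc R1 by 1 -> R1=(4,2,0) value=6
Op 8: inc R0 by 3 -> R0=(7,1,0) value=8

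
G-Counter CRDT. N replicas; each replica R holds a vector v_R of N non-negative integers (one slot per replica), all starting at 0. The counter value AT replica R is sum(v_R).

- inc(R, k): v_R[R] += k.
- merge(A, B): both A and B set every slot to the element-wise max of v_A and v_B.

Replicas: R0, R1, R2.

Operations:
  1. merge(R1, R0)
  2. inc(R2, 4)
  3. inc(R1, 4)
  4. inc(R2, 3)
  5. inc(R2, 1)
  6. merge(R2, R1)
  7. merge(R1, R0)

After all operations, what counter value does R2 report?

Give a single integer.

Op 1: merge R1<->R0 -> R1=(0,0,0) R0=(0,0,0)
Op 2: inc R2 by 4 -> R2=(0,0,4) value=4
Op 3: inc R1 by 4 -> R1=(0,4,0) value=4
Op 4: inc R2 by 3 -> R2=(0,0,7) value=7
Op 5: inc R2 by 1 -> R2=(0,0,8) value=8
Op 6: merge R2<->R1 -> R2=(0,4,8) R1=(0,4,8)
Op 7: merge R1<->R0 -> R1=(0,4,8) R0=(0,4,8)

Answer: 12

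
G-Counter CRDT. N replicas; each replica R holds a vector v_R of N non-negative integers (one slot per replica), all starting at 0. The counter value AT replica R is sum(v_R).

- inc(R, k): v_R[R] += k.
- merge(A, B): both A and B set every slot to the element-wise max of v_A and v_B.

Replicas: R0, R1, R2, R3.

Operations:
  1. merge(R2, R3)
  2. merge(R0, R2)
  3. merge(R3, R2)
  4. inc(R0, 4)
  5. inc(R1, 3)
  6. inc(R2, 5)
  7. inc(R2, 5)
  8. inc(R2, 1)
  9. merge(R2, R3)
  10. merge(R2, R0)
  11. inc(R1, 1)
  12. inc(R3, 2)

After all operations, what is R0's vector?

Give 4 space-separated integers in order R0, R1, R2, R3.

Op 1: merge R2<->R3 -> R2=(0,0,0,0) R3=(0,0,0,0)
Op 2: merge R0<->R2 -> R0=(0,0,0,0) R2=(0,0,0,0)
Op 3: merge R3<->R2 -> R3=(0,0,0,0) R2=(0,0,0,0)
Op 4: inc R0 by 4 -> R0=(4,0,0,0) value=4
Op 5: inc R1 by 3 -> R1=(0,3,0,0) value=3
Op 6: inc R2 by 5 -> R2=(0,0,5,0) value=5
Op 7: inc R2 by 5 -> R2=(0,0,10,0) value=10
Op 8: inc R2 by 1 -> R2=(0,0,11,0) value=11
Op 9: merge R2<->R3 -> R2=(0,0,11,0) R3=(0,0,11,0)
Op 10: merge R2<->R0 -> R2=(4,0,11,0) R0=(4,0,11,0)
Op 11: inc R1 by 1 -> R1=(0,4,0,0) value=4
Op 12: inc R3 by 2 -> R3=(0,0,11,2) value=13

Answer: 4 0 11 0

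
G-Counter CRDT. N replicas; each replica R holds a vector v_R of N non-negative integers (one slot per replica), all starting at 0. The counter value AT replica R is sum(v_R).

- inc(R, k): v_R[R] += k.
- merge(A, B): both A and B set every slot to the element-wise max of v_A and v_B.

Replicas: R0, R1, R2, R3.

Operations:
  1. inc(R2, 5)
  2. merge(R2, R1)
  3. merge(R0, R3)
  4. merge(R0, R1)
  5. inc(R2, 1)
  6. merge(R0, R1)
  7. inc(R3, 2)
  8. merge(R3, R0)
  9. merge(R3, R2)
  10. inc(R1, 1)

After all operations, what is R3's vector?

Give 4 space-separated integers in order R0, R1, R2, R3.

Answer: 0 0 6 2

Derivation:
Op 1: inc R2 by 5 -> R2=(0,0,5,0) value=5
Op 2: merge R2<->R1 -> R2=(0,0,5,0) R1=(0,0,5,0)
Op 3: merge R0<->R3 -> R0=(0,0,0,0) R3=(0,0,0,0)
Op 4: merge R0<->R1 -> R0=(0,0,5,0) R1=(0,0,5,0)
Op 5: inc R2 by 1 -> R2=(0,0,6,0) value=6
Op 6: merge R0<->R1 -> R0=(0,0,5,0) R1=(0,0,5,0)
Op 7: inc R3 by 2 -> R3=(0,0,0,2) value=2
Op 8: merge R3<->R0 -> R3=(0,0,5,2) R0=(0,0,5,2)
Op 9: merge R3<->R2 -> R3=(0,0,6,2) R2=(0,0,6,2)
Op 10: inc R1 by 1 -> R1=(0,1,5,0) value=6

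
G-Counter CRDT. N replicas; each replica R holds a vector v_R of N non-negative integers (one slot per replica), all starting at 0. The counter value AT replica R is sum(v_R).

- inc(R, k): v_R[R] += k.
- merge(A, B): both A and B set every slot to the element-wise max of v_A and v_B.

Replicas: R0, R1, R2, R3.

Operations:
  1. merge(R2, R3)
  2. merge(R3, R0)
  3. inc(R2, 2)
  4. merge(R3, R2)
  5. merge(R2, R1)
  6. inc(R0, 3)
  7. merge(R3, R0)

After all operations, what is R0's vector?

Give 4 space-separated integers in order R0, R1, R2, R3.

Op 1: merge R2<->R3 -> R2=(0,0,0,0) R3=(0,0,0,0)
Op 2: merge R3<->R0 -> R3=(0,0,0,0) R0=(0,0,0,0)
Op 3: inc R2 by 2 -> R2=(0,0,2,0) value=2
Op 4: merge R3<->R2 -> R3=(0,0,2,0) R2=(0,0,2,0)
Op 5: merge R2<->R1 -> R2=(0,0,2,0) R1=(0,0,2,0)
Op 6: inc R0 by 3 -> R0=(3,0,0,0) value=3
Op 7: merge R3<->R0 -> R3=(3,0,2,0) R0=(3,0,2,0)

Answer: 3 0 2 0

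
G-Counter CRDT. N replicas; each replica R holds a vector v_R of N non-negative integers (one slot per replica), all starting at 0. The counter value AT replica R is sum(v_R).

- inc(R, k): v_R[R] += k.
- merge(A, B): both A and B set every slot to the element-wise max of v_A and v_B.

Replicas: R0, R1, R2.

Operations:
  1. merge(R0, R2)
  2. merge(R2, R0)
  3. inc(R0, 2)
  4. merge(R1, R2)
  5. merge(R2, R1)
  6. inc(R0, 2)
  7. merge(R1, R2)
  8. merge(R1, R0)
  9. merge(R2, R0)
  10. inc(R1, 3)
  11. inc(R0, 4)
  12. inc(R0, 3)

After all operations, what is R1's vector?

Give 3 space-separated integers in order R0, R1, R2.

Answer: 4 3 0

Derivation:
Op 1: merge R0<->R2 -> R0=(0,0,0) R2=(0,0,0)
Op 2: merge R2<->R0 -> R2=(0,0,0) R0=(0,0,0)
Op 3: inc R0 by 2 -> R0=(2,0,0) value=2
Op 4: merge R1<->R2 -> R1=(0,0,0) R2=(0,0,0)
Op 5: merge R2<->R1 -> R2=(0,0,0) R1=(0,0,0)
Op 6: inc R0 by 2 -> R0=(4,0,0) value=4
Op 7: merge R1<->R2 -> R1=(0,0,0) R2=(0,0,0)
Op 8: merge R1<->R0 -> R1=(4,0,0) R0=(4,0,0)
Op 9: merge R2<->R0 -> R2=(4,0,0) R0=(4,0,0)
Op 10: inc R1 by 3 -> R1=(4,3,0) value=7
Op 11: inc R0 by 4 -> R0=(8,0,0) value=8
Op 12: inc R0 by 3 -> R0=(11,0,0) value=11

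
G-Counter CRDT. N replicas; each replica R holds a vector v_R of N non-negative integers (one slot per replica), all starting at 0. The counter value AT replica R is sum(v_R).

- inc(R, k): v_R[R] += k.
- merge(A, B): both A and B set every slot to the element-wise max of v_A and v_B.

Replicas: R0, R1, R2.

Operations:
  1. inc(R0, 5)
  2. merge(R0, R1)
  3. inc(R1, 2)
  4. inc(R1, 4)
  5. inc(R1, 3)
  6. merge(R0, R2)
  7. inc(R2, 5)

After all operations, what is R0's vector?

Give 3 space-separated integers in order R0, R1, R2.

Op 1: inc R0 by 5 -> R0=(5,0,0) value=5
Op 2: merge R0<->R1 -> R0=(5,0,0) R1=(5,0,0)
Op 3: inc R1 by 2 -> R1=(5,2,0) value=7
Op 4: inc R1 by 4 -> R1=(5,6,0) value=11
Op 5: inc R1 by 3 -> R1=(5,9,0) value=14
Op 6: merge R0<->R2 -> R0=(5,0,0) R2=(5,0,0)
Op 7: inc R2 by 5 -> R2=(5,0,5) value=10

Answer: 5 0 0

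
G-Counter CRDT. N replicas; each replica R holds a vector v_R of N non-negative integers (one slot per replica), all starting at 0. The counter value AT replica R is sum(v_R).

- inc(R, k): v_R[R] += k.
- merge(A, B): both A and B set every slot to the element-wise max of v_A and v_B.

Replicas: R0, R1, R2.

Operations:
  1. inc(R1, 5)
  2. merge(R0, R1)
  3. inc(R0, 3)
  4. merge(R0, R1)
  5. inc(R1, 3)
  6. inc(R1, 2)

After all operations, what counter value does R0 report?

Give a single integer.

Answer: 8

Derivation:
Op 1: inc R1 by 5 -> R1=(0,5,0) value=5
Op 2: merge R0<->R1 -> R0=(0,5,0) R1=(0,5,0)
Op 3: inc R0 by 3 -> R0=(3,5,0) value=8
Op 4: merge R0<->R1 -> R0=(3,5,0) R1=(3,5,0)
Op 5: inc R1 by 3 -> R1=(3,8,0) value=11
Op 6: inc R1 by 2 -> R1=(3,10,0) value=13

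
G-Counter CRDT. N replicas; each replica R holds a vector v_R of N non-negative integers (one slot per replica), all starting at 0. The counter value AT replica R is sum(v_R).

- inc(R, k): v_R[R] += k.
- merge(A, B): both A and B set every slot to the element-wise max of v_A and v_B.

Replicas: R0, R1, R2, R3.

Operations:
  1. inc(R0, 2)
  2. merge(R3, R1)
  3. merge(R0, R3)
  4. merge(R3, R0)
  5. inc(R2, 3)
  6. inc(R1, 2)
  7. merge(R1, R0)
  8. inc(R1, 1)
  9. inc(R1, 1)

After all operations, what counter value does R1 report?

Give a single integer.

Op 1: inc R0 by 2 -> R0=(2,0,0,0) value=2
Op 2: merge R3<->R1 -> R3=(0,0,0,0) R1=(0,0,0,0)
Op 3: merge R0<->R3 -> R0=(2,0,0,0) R3=(2,0,0,0)
Op 4: merge R3<->R0 -> R3=(2,0,0,0) R0=(2,0,0,0)
Op 5: inc R2 by 3 -> R2=(0,0,3,0) value=3
Op 6: inc R1 by 2 -> R1=(0,2,0,0) value=2
Op 7: merge R1<->R0 -> R1=(2,2,0,0) R0=(2,2,0,0)
Op 8: inc R1 by 1 -> R1=(2,3,0,0) value=5
Op 9: inc R1 by 1 -> R1=(2,4,0,0) value=6

Answer: 6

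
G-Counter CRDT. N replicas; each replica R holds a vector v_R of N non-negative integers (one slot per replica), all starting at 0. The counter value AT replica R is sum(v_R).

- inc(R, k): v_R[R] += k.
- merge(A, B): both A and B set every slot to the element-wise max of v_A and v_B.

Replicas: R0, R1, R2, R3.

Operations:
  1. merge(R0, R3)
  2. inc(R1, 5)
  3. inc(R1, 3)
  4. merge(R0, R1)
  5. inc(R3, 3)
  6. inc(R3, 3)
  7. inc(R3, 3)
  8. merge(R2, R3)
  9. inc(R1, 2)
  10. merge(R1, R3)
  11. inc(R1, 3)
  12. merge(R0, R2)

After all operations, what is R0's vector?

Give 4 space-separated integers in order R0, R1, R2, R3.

Answer: 0 8 0 9

Derivation:
Op 1: merge R0<->R3 -> R0=(0,0,0,0) R3=(0,0,0,0)
Op 2: inc R1 by 5 -> R1=(0,5,0,0) value=5
Op 3: inc R1 by 3 -> R1=(0,8,0,0) value=8
Op 4: merge R0<->R1 -> R0=(0,8,0,0) R1=(0,8,0,0)
Op 5: inc R3 by 3 -> R3=(0,0,0,3) value=3
Op 6: inc R3 by 3 -> R3=(0,0,0,6) value=6
Op 7: inc R3 by 3 -> R3=(0,0,0,9) value=9
Op 8: merge R2<->R3 -> R2=(0,0,0,9) R3=(0,0,0,9)
Op 9: inc R1 by 2 -> R1=(0,10,0,0) value=10
Op 10: merge R1<->R3 -> R1=(0,10,0,9) R3=(0,10,0,9)
Op 11: inc R1 by 3 -> R1=(0,13,0,9) value=22
Op 12: merge R0<->R2 -> R0=(0,8,0,9) R2=(0,8,0,9)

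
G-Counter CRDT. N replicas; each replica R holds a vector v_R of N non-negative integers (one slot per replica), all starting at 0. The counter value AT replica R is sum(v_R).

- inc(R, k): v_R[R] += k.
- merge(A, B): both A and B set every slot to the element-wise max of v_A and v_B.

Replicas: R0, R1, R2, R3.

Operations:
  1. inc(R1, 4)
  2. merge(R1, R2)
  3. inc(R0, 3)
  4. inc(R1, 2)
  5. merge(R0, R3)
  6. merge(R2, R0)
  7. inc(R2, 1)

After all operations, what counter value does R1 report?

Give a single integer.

Answer: 6

Derivation:
Op 1: inc R1 by 4 -> R1=(0,4,0,0) value=4
Op 2: merge R1<->R2 -> R1=(0,4,0,0) R2=(0,4,0,0)
Op 3: inc R0 by 3 -> R0=(3,0,0,0) value=3
Op 4: inc R1 by 2 -> R1=(0,6,0,0) value=6
Op 5: merge R0<->R3 -> R0=(3,0,0,0) R3=(3,0,0,0)
Op 6: merge R2<->R0 -> R2=(3,4,0,0) R0=(3,4,0,0)
Op 7: inc R2 by 1 -> R2=(3,4,1,0) value=8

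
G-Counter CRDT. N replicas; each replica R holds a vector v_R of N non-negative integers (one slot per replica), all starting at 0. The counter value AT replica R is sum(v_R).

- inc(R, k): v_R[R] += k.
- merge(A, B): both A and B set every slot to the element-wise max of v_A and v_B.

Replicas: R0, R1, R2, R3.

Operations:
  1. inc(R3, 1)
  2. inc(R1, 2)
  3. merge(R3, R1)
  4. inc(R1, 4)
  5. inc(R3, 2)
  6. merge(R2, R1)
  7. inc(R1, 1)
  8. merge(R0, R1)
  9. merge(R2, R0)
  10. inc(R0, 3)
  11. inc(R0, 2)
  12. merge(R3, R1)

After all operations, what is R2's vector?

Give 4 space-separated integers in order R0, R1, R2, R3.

Op 1: inc R3 by 1 -> R3=(0,0,0,1) value=1
Op 2: inc R1 by 2 -> R1=(0,2,0,0) value=2
Op 3: merge R3<->R1 -> R3=(0,2,0,1) R1=(0,2,0,1)
Op 4: inc R1 by 4 -> R1=(0,6,0,1) value=7
Op 5: inc R3 by 2 -> R3=(0,2,0,3) value=5
Op 6: merge R2<->R1 -> R2=(0,6,0,1) R1=(0,6,0,1)
Op 7: inc R1 by 1 -> R1=(0,7,0,1) value=8
Op 8: merge R0<->R1 -> R0=(0,7,0,1) R1=(0,7,0,1)
Op 9: merge R2<->R0 -> R2=(0,7,0,1) R0=(0,7,0,1)
Op 10: inc R0 by 3 -> R0=(3,7,0,1) value=11
Op 11: inc R0 by 2 -> R0=(5,7,0,1) value=13
Op 12: merge R3<->R1 -> R3=(0,7,0,3) R1=(0,7,0,3)

Answer: 0 7 0 1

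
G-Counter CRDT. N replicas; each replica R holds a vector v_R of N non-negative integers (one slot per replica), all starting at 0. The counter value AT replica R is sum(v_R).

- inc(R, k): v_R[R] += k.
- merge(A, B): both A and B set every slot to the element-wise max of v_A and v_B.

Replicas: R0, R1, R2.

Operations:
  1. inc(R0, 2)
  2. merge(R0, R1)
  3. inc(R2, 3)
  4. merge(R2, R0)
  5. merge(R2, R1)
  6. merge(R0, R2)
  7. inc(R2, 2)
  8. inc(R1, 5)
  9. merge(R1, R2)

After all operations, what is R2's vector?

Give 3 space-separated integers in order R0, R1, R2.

Op 1: inc R0 by 2 -> R0=(2,0,0) value=2
Op 2: merge R0<->R1 -> R0=(2,0,0) R1=(2,0,0)
Op 3: inc R2 by 3 -> R2=(0,0,3) value=3
Op 4: merge R2<->R0 -> R2=(2,0,3) R0=(2,0,3)
Op 5: merge R2<->R1 -> R2=(2,0,3) R1=(2,0,3)
Op 6: merge R0<->R2 -> R0=(2,0,3) R2=(2,0,3)
Op 7: inc R2 by 2 -> R2=(2,0,5) value=7
Op 8: inc R1 by 5 -> R1=(2,5,3) value=10
Op 9: merge R1<->R2 -> R1=(2,5,5) R2=(2,5,5)

Answer: 2 5 5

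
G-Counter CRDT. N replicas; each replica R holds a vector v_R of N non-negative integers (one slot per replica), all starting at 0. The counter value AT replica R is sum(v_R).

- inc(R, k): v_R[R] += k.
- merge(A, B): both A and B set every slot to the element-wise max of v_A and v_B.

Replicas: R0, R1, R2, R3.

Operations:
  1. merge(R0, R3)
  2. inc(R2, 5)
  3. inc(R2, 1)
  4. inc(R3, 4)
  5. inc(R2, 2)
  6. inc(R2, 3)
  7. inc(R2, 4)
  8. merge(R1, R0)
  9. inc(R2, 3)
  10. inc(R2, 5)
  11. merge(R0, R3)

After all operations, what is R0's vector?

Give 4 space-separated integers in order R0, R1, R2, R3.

Op 1: merge R0<->R3 -> R0=(0,0,0,0) R3=(0,0,0,0)
Op 2: inc R2 by 5 -> R2=(0,0,5,0) value=5
Op 3: inc R2 by 1 -> R2=(0,0,6,0) value=6
Op 4: inc R3 by 4 -> R3=(0,0,0,4) value=4
Op 5: inc R2 by 2 -> R2=(0,0,8,0) value=8
Op 6: inc R2 by 3 -> R2=(0,0,11,0) value=11
Op 7: inc R2 by 4 -> R2=(0,0,15,0) value=15
Op 8: merge R1<->R0 -> R1=(0,0,0,0) R0=(0,0,0,0)
Op 9: inc R2 by 3 -> R2=(0,0,18,0) value=18
Op 10: inc R2 by 5 -> R2=(0,0,23,0) value=23
Op 11: merge R0<->R3 -> R0=(0,0,0,4) R3=(0,0,0,4)

Answer: 0 0 0 4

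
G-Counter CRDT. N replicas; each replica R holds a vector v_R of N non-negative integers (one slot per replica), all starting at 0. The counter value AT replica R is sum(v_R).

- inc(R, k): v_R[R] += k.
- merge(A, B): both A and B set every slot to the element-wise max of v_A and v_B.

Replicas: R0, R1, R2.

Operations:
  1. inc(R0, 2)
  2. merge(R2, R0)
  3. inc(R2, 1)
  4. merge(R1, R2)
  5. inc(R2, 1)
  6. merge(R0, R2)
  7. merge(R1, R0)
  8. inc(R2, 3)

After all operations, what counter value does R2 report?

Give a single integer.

Op 1: inc R0 by 2 -> R0=(2,0,0) value=2
Op 2: merge R2<->R0 -> R2=(2,0,0) R0=(2,0,0)
Op 3: inc R2 by 1 -> R2=(2,0,1) value=3
Op 4: merge R1<->R2 -> R1=(2,0,1) R2=(2,0,1)
Op 5: inc R2 by 1 -> R2=(2,0,2) value=4
Op 6: merge R0<->R2 -> R0=(2,0,2) R2=(2,0,2)
Op 7: merge R1<->R0 -> R1=(2,0,2) R0=(2,0,2)
Op 8: inc R2 by 3 -> R2=(2,0,5) value=7

Answer: 7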